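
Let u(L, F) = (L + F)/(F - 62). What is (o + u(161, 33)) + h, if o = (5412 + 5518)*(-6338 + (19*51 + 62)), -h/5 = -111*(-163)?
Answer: -1684783469/29 ≈ -5.8096e+7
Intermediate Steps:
h = -90465 (h = -(-555)*(-163) = -5*18093 = -90465)
u(L, F) = (F + L)/(-62 + F)
o = -58005510 (o = 10930*(-6338 + (969 + 62)) = 10930*(-6338 + 1031) = 10930*(-5307) = -58005510)
(o + u(161, 33)) + h = (-58005510 + (33 + 161)/(-62 + 33)) - 90465 = (-58005510 + 194/(-29)) - 90465 = (-58005510 - 1/29*194) - 90465 = (-58005510 - 194/29) - 90465 = -1682159984/29 - 90465 = -1684783469/29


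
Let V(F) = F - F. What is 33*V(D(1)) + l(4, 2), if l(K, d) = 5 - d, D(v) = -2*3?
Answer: 3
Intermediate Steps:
D(v) = -6
V(F) = 0
33*V(D(1)) + l(4, 2) = 33*0 + (5 - 1*2) = 0 + (5 - 2) = 0 + 3 = 3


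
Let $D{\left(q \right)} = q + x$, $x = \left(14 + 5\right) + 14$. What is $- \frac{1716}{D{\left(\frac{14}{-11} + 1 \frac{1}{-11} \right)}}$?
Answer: $- \frac{1573}{29} \approx -54.241$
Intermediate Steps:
$x = 33$ ($x = 19 + 14 = 33$)
$D{\left(q \right)} = 33 + q$ ($D{\left(q \right)} = q + 33 = 33 + q$)
$- \frac{1716}{D{\left(\frac{14}{-11} + 1 \frac{1}{-11} \right)}} = - \frac{1716}{33 + \left(\frac{14}{-11} + 1 \frac{1}{-11}\right)} = - \frac{1716}{33 + \left(14 \left(- \frac{1}{11}\right) + 1 \left(- \frac{1}{11}\right)\right)} = - \frac{1716}{33 - \frac{15}{11}} = - \frac{1716}{\frac{348}{11}} = \left(-1716\right) \frac{11}{348} = - \frac{1573}{29}$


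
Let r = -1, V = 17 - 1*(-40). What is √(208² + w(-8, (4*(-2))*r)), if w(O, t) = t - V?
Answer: √43215 ≈ 207.88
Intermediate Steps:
V = 57 (V = 17 + 40 = 57)
w(O, t) = -57 + t (w(O, t) = t - 1*57 = t - 57 = -57 + t)
√(208² + w(-8, (4*(-2))*r)) = √(208² + (-57 + (4*(-2))*(-1))) = √(43264 + (-57 - 8*(-1))) = √(43264 + (-57 + 8)) = √(43264 - 49) = √43215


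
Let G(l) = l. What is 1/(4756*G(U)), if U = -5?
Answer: -1/23780 ≈ -4.2052e-5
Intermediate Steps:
1/(4756*G(U)) = 1/(4756*(-5)) = 1/(-23780) = -1/23780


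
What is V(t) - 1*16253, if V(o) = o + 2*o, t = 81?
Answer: -16010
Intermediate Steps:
V(o) = 3*o
V(t) - 1*16253 = 3*81 - 1*16253 = 243 - 16253 = -16010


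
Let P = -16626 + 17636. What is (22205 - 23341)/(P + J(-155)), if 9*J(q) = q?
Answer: -10224/8935 ≈ -1.1443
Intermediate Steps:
J(q) = q/9
P = 1010
(22205 - 23341)/(P + J(-155)) = (22205 - 23341)/(1010 + (⅑)*(-155)) = -1136/(1010 - 155/9) = -1136/8935/9 = -1136*9/8935 = -10224/8935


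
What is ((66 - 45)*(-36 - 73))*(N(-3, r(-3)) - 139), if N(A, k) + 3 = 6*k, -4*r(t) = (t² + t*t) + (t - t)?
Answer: 386841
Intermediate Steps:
r(t) = -t²/2 (r(t) = -((t² + t*t) + (t - t))/4 = -((t² + t²) + 0)/4 = -(2*t² + 0)/4 = -t²/2)
N(A, k) = -3 + 6*k
((66 - 45)*(-36 - 73))*(N(-3, r(-3)) - 139) = ((66 - 45)*(-36 - 73))*((-3 + 6*(-½*(-3)²)) - 139) = (21*(-109))*((-3 + 6*(-½*9)) - 139) = -2289*((-3 + 6*(-9/2)) - 139) = -2289*((-3 - 27) - 139) = -2289*(-30 - 139) = -2289*(-169) = 386841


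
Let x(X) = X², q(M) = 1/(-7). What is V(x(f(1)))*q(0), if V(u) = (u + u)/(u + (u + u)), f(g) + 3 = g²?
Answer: -2/21 ≈ -0.095238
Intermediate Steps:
q(M) = -⅐ (q(M) = 1*(-⅐) = -⅐)
f(g) = -3 + g²
V(u) = ⅔ (V(u) = (2*u)/(u + 2*u) = (2*u)/((3*u)) = (2*u)*(1/(3*u)) = ⅔)
V(x(f(1)))*q(0) = (⅔)*(-⅐) = -2/21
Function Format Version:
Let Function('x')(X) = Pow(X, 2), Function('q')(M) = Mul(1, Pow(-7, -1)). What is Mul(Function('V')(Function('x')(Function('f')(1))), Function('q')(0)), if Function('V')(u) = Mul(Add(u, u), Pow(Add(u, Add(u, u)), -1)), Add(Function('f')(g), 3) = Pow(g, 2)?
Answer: Rational(-2, 21) ≈ -0.095238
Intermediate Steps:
Function('q')(M) = Rational(-1, 7) (Function('q')(M) = Mul(1, Rational(-1, 7)) = Rational(-1, 7))
Function('f')(g) = Add(-3, Pow(g, 2))
Function('V')(u) = Rational(2, 3) (Function('V')(u) = Mul(Mul(2, u), Pow(Add(u, Mul(2, u)), -1)) = Mul(Mul(2, u), Pow(Mul(3, u), -1)) = Mul(Mul(2, u), Mul(Rational(1, 3), Pow(u, -1))) = Rational(2, 3))
Mul(Function('V')(Function('x')(Function('f')(1))), Function('q')(0)) = Mul(Rational(2, 3), Rational(-1, 7)) = Rational(-2, 21)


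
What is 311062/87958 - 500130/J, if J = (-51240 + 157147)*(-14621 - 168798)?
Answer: 3021267044385793/854307732975307 ≈ 3.5365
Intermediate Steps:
J = -19425356033 (J = 105907*(-183419) = -19425356033)
311062/87958 - 500130/J = 311062/87958 - 500130/(-19425356033) = 311062*(1/87958) - 500130*(-1/19425356033) = 155531/43979 + 500130/19425356033 = 3021267044385793/854307732975307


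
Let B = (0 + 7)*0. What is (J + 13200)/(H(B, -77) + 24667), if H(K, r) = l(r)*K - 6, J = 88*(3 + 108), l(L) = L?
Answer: 22968/24661 ≈ 0.93135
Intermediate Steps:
J = 9768 (J = 88*111 = 9768)
B = 0 (B = 7*0 = 0)
H(K, r) = -6 + K*r (H(K, r) = r*K - 6 = K*r - 6 = -6 + K*r)
(J + 13200)/(H(B, -77) + 24667) = (9768 + 13200)/((-6 + 0*(-77)) + 24667) = 22968/((-6 + 0) + 24667) = 22968/(-6 + 24667) = 22968/24661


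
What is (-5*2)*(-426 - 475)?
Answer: 9010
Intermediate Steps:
(-5*2)*(-426 - 475) = -10*(-901) = 9010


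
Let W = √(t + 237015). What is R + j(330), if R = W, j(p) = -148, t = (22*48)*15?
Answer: -148 + 3*√28095 ≈ 354.85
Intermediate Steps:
t = 15840 (t = 1056*15 = 15840)
W = 3*√28095 (W = √(15840 + 237015) = √252855 = 3*√28095 ≈ 502.85)
R = 3*√28095 ≈ 502.85
R + j(330) = 3*√28095 - 148 = -148 + 3*√28095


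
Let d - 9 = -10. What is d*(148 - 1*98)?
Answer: -50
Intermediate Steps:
d = -1 (d = 9 - 10 = -1)
d*(148 - 1*98) = -(148 - 1*98) = -(148 - 98) = -1*50 = -50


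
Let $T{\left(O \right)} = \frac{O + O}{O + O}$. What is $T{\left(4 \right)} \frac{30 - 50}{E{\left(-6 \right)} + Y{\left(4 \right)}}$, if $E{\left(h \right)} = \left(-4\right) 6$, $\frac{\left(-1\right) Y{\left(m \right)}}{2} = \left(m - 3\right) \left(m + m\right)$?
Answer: $\frac{1}{2} \approx 0.5$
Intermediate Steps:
$T{\left(O \right)} = 1$ ($T{\left(O \right)} = \frac{2 O}{2 O} = 2 O \frac{1}{2 O} = 1$)
$Y{\left(m \right)} = - 4 m \left(-3 + m\right)$ ($Y{\left(m \right)} = - 2 \left(m - 3\right) \left(m + m\right) = - 2 \left(-3 + m\right) 2 m = - 2 \cdot 2 m \left(-3 + m\right) = - 4 m \left(-3 + m\right)$)
$E{\left(h \right)} = -24$
$T{\left(4 \right)} \frac{30 - 50}{E{\left(-6 \right)} + Y{\left(4 \right)}} = 1 \frac{30 - 50}{-24 + 4 \cdot 4 \left(3 - 4\right)} = 1 \left(- \frac{20}{-24 + 4 \cdot 4 \left(3 - 4\right)}\right) = 1 \left(- \frac{20}{-24 + 4 \cdot 4 \left(-1\right)}\right) = 1 \left(- \frac{20}{-24 - 16}\right) = 1 \left(- \frac{20}{-40}\right) = 1 \left(\left(-20\right) \left(- \frac{1}{40}\right)\right) = 1 \cdot \frac{1}{2} = \frac{1}{2}$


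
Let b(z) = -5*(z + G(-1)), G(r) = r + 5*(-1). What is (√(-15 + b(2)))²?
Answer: 5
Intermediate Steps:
G(r) = -5 + r (G(r) = r - 5 = -5 + r)
b(z) = 30 - 5*z (b(z) = -5*(z + (-5 - 1)) = -5*(z - 6) = -5*(-6 + z) = 30 - 5*z)
(√(-15 + b(2)))² = (√(-15 + (30 - 5*2)))² = (√(-15 + (30 - 10)))² = (√(-15 + 20))² = (√5)² = 5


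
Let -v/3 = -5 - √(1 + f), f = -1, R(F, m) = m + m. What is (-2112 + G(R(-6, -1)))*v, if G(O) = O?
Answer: -31710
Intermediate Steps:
R(F, m) = 2*m
v = 15 (v = -3*(-5 - √(1 - 1)) = -3*(-5 - √0) = -3*(-5 - 1*0) = -3*(-5 + 0) = -3*(-5) = 15)
(-2112 + G(R(-6, -1)))*v = (-2112 + 2*(-1))*15 = (-2112 - 2)*15 = -2114*15 = -31710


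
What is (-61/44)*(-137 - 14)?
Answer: 9211/44 ≈ 209.34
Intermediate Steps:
(-61/44)*(-137 - 14) = -61*1/44*(-151) = -61/44*(-151) = 9211/44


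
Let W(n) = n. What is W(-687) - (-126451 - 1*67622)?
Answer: 193386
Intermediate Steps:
W(-687) - (-126451 - 1*67622) = -687 - (-126451 - 1*67622) = -687 - (-126451 - 67622) = -687 - 1*(-194073) = -687 + 194073 = 193386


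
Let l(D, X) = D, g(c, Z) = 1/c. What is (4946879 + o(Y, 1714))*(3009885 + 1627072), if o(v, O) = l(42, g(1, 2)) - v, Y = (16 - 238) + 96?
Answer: 22939244215979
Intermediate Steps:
Y = -126 (Y = -222 + 96 = -126)
o(v, O) = 42 - v
(4946879 + o(Y, 1714))*(3009885 + 1627072) = (4946879 + (42 - 1*(-126)))*(3009885 + 1627072) = (4946879 + (42 + 126))*4636957 = (4946879 + 168)*4636957 = 4947047*4636957 = 22939244215979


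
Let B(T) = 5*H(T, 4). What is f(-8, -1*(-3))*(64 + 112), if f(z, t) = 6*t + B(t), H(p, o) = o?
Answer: 6688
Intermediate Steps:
B(T) = 20 (B(T) = 5*4 = 20)
f(z, t) = 20 + 6*t (f(z, t) = 6*t + 20 = 20 + 6*t)
f(-8, -1*(-3))*(64 + 112) = (20 + 6*(-1*(-3)))*(64 + 112) = (20 + 6*3)*176 = (20 + 18)*176 = 38*176 = 6688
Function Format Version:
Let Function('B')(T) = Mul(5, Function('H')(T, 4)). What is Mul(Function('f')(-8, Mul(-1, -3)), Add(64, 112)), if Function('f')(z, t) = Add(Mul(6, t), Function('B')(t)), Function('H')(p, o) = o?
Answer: 6688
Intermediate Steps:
Function('B')(T) = 20 (Function('B')(T) = Mul(5, 4) = 20)
Function('f')(z, t) = Add(20, Mul(6, t)) (Function('f')(z, t) = Add(Mul(6, t), 20) = Add(20, Mul(6, t)))
Mul(Function('f')(-8, Mul(-1, -3)), Add(64, 112)) = Mul(Add(20, Mul(6, Mul(-1, -3))), Add(64, 112)) = Mul(Add(20, Mul(6, 3)), 176) = Mul(Add(20, 18), 176) = Mul(38, 176) = 6688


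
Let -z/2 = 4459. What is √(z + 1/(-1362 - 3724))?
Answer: 3*I*√25631715846/5086 ≈ 94.435*I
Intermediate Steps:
z = -8918 (z = -2*4459 = -8918)
√(z + 1/(-1362 - 3724)) = √(-8918 + 1/(-1362 - 3724)) = √(-8918 + 1/(-5086)) = √(-8918 - 1/5086) = √(-45356949/5086) = 3*I*√25631715846/5086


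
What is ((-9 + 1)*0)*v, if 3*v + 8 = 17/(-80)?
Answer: 0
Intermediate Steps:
v = -219/80 (v = -8/3 + (17/(-80))/3 = -8/3 + (17*(-1/80))/3 = -8/3 + (⅓)*(-17/80) = -8/3 - 17/240 = -219/80 ≈ -2.7375)
((-9 + 1)*0)*v = ((-9 + 1)*0)*(-219/80) = -8*0*(-219/80) = 0*(-219/80) = 0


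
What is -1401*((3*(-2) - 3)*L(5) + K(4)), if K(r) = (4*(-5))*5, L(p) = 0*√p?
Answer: 140100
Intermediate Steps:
L(p) = 0
K(r) = -100 (K(r) = -20*5 = -100)
-1401*((3*(-2) - 3)*L(5) + K(4)) = -1401*((3*(-2) - 3)*0 - 100) = -1401*((-6 - 3)*0 - 100) = -1401*(-9*0 - 100) = -1401*(0 - 100) = -1401*(-100) = 140100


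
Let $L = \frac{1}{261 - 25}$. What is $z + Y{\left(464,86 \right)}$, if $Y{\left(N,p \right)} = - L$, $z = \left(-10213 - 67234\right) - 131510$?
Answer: $- \frac{49313853}{236} \approx -2.0896 \cdot 10^{5}$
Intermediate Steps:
$z = -208957$ ($z = -77447 - 131510 = -208957$)
$L = \frac{1}{236} \approx 0.0042373$
$Y{\left(N,p \right)} = - \frac{1}{236}$ ($Y{\left(N,p \right)} = \left(-1\right) \frac{1}{236} = - \frac{1}{236}$)
$z + Y{\left(464,86 \right)} = -208957 - \frac{1}{236} = - \frac{49313853}{236}$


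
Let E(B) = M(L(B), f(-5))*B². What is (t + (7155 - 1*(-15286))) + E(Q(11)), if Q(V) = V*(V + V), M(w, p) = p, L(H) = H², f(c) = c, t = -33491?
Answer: -303870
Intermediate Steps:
Q(V) = 2*V² (Q(V) = V*(2*V) = 2*V²)
E(B) = -5*B²
(t + (7155 - 1*(-15286))) + E(Q(11)) = (-33491 + (7155 - 1*(-15286))) - 5*(2*11²)² = (-33491 + (7155 + 15286)) - 5*(2*121)² = (-33491 + 22441) - 5*242² = -11050 - 5*58564 = -11050 - 292820 = -303870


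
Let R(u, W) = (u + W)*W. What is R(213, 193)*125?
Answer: 9794750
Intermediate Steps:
R(u, W) = W*(W + u) (R(u, W) = (W + u)*W = W*(W + u))
R(213, 193)*125 = (193*(193 + 213))*125 = (193*406)*125 = 78358*125 = 9794750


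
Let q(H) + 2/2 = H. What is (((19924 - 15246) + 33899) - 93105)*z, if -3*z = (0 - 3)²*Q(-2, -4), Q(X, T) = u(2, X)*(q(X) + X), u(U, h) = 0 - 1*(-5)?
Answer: -4089600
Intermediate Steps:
u(U, h) = 5 (u(U, h) = 0 + 5 = 5)
q(H) = -1 + H
Q(X, T) = -5 + 10*X (Q(X, T) = 5*((-1 + X) + X) = 5*(-1 + 2*X) = -5 + 10*X)
z = 75 (z = -(0 - 3)²*(-5 + 10*(-2))/3 = -(-3)²*(-5 - 20)/3 = -3*(-25) = -⅓*(-225) = 75)
(((19924 - 15246) + 33899) - 93105)*z = (((19924 - 15246) + 33899) - 93105)*75 = ((4678 + 33899) - 93105)*75 = (38577 - 93105)*75 = -54528*75 = -4089600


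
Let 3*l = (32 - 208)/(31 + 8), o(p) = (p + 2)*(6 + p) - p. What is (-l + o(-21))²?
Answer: 1294416484/13689 ≈ 94559.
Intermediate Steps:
o(p) = -p + (2 + p)*(6 + p) (o(p) = (2 + p)*(6 + p) - p = -p + (2 + p)*(6 + p))
l = -176/117 (l = ((32 - 208)/(31 + 8))/3 = (-176/39)/3 = (-176*1/39)/3 = (⅓)*(-176/39) = -176/117 ≈ -1.5043)
(-l + o(-21))² = (-1*(-176/117) + (12 + (-21)² + 7*(-21)))² = (176/117 + (12 + 441 - 147))² = (176/117 + 306)² = (35978/117)² = 1294416484/13689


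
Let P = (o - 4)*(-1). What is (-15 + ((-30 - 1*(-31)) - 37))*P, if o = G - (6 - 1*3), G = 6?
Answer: -51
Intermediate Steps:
o = 3 (o = 6 - (6 - 1*3) = 6 - (6 - 3) = 6 - 1*3 = 6 - 3 = 3)
P = 1 (P = (3 - 4)*(-1) = -1*(-1) = 1)
(-15 + ((-30 - 1*(-31)) - 37))*P = (-15 + ((-30 - 1*(-31)) - 37))*1 = (-15 + ((-30 + 31) - 37))*1 = (-15 + (1 - 37))*1 = (-15 - 36)*1 = -51*1 = -51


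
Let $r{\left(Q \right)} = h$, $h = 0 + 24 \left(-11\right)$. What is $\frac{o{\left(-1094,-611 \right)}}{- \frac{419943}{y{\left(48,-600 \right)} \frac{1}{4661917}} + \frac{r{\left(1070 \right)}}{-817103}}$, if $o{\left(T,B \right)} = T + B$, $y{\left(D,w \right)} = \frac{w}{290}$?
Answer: $- \frac{27863212300}{15463522542023150779} \approx -1.8019 \cdot 10^{-9}$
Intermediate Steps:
$y{\left(D,w \right)} = \frac{w}{290}$ ($y{\left(D,w \right)} = w \frac{1}{290} = \frac{w}{290}$)
$h = -264$ ($h = 0 - 264 = -264$)
$r{\left(Q \right)} = -264$
$o{\left(T,B \right)} = B + T$
$\frac{o{\left(-1094,-611 \right)}}{- \frac{419943}{y{\left(48,-600 \right)} \frac{1}{4661917}} + \frac{r{\left(1070 \right)}}{-817103}} = \frac{-611 - 1094}{- \frac{419943}{\frac{1}{290} \left(-600\right) \frac{1}{4661917}} - \frac{264}{-817103}} = - \frac{1705}{- \frac{419943}{\left(- \frac{60}{29}\right) \frac{1}{4661917}} - - \frac{264}{817103}} = - \frac{1705}{- \frac{419943}{- \frac{60}{135195593}} + \frac{264}{817103}} = - \frac{1705}{\left(-419943\right) \left(- \frac{135195593}{60}\right) + \frac{264}{817103}} = - \frac{1705}{\frac{18924814303733}{20} + \frac{264}{817103}} = - \frac{1705}{\frac{15463522542023150779}{16342060}} = \left(-1705\right) \frac{16342060}{15463522542023150779} = - \frac{27863212300}{15463522542023150779}$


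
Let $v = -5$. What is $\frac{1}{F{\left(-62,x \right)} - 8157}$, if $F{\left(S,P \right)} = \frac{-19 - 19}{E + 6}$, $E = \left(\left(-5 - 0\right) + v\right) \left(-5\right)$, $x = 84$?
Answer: $- \frac{28}{228415} \approx -0.00012258$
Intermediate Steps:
$E = 50$ ($E = \left(\left(-5 - 0\right) - 5\right) \left(-5\right) = \left(\left(-5 + 0\right) - 5\right) \left(-5\right) = \left(-5 - 5\right) \left(-5\right) = \left(-10\right) \left(-5\right) = 50$)
$F{\left(S,P \right)} = - \frac{19}{28}$ ($F{\left(S,P \right)} = \frac{-19 - 19}{50 + 6} = - \frac{38}{56} = \left(-38\right) \frac{1}{56} = - \frac{19}{28}$)
$\frac{1}{F{\left(-62,x \right)} - 8157} = \frac{1}{- \frac{19}{28} - 8157} = \frac{1}{- \frac{228415}{28}} = - \frac{28}{228415}$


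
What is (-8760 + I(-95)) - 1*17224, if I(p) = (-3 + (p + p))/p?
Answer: -2468287/95 ≈ -25982.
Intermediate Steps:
I(p) = (-3 + 2*p)/p
(-8760 + I(-95)) - 1*17224 = (-8760 + (2 - 3/(-95))) - 1*17224 = (-8760 + (2 - 3*(-1/95))) - 17224 = (-8760 + (2 + 3/95)) - 17224 = (-8760 + 193/95) - 17224 = -832007/95 - 17224 = -2468287/95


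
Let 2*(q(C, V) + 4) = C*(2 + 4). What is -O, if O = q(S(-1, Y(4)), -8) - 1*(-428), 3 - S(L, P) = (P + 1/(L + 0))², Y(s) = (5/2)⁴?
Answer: 1001795/256 ≈ 3913.3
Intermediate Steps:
Y(s) = 625/16 (Y(s) = (5*(½))⁴ = (5/2)⁴ = 625/16)
S(L, P) = 3 - (P + 1/L)² (S(L, P) = 3 - (P + 1/(L + 0))² = 3 - (P + 1/L)²)
q(C, V) = -4 + 3*C (q(C, V) = -4 + (C*(2 + 4))/2 = -4 + (C*6)/2 = -4 + (6*C)/2 = -4 + 3*C)
O = -1001795/256 (O = (-4 + 3*(3 - 1*(1 - 1*625/16)²/(-1)²)) - 1*(-428) = (-4 + 3*(3 - 1*1*(1 - 625/16)²)) + 428 = (-4 + 3*(3 - 1*1*(-609/16)²)) + 428 = (-4 + 3*(3 - 1*1*370881/256)) + 428 = (-4 + 3*(3 - 370881/256)) + 428 = (-4 + 3*(-370113/256)) + 428 = (-4 - 1110339/256) + 428 = -1111363/256 + 428 = -1001795/256 ≈ -3913.3)
-O = -1*(-1001795/256) = 1001795/256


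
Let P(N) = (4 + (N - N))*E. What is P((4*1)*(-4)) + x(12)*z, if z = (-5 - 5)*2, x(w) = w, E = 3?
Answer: -228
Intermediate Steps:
P(N) = 12 (P(N) = (4 + (N - N))*3 = (4 + 0)*3 = 4*3 = 12)
z = -20 (z = -10*2 = -20)
P((4*1)*(-4)) + x(12)*z = 12 + 12*(-20) = 12 - 240 = -228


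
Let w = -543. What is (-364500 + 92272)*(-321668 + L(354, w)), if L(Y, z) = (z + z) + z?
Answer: 88010495716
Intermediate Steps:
L(Y, z) = 3*z (L(Y, z) = 2*z + z = 3*z)
(-364500 + 92272)*(-321668 + L(354, w)) = (-364500 + 92272)*(-321668 + 3*(-543)) = -272228*(-321668 - 1629) = -272228*(-323297) = 88010495716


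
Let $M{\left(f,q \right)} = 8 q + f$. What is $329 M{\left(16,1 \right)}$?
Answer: $7896$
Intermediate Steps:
$M{\left(f,q \right)} = f + 8 q$
$329 M{\left(16,1 \right)} = 329 \left(16 + 8 \cdot 1\right) = 329 \left(16 + 8\right) = 329 \cdot 24 = 7896$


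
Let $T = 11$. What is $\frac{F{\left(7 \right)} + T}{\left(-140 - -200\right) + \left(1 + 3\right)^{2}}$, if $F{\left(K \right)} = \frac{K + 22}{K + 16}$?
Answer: $\frac{141}{874} \approx 0.16133$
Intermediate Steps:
$F{\left(K \right)} = \frac{22 + K}{16 + K}$
$\frac{F{\left(7 \right)} + T}{\left(-140 - -200\right) + \left(1 + 3\right)^{2}} = \frac{\frac{22 + 7}{16 + 7} + 11}{\left(-140 - -200\right) + \left(1 + 3\right)^{2}} = \frac{\frac{1}{23} \cdot 29 + 11}{\left(-140 + 200\right) + 4^{2}} = \frac{\frac{1}{23} \cdot 29 + 11}{60 + 16} = \frac{\frac{29}{23} + 11}{76} = \frac{282}{23} \cdot \frac{1}{76} = \frac{141}{874}$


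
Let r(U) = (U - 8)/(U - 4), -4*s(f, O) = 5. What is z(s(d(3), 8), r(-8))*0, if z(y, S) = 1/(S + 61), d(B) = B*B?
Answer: 0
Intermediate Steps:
d(B) = B²
s(f, O) = -5/4 (s(f, O) = -¼*5 = -5/4)
r(U) = (-8 + U)/(-4 + U)
z(y, S) = 1/(61 + S)
z(s(d(3), 8), r(-8))*0 = 0/(61 + (-8 - 8)/(-4 - 8)) = 0/(61 - 16/(-12)) = 0/(61 - 1/12*(-16)) = 0/(61 + 4/3) = 0/(187/3) = (3/187)*0 = 0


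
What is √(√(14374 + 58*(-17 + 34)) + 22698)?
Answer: √(22698 + 32*√15) ≈ 151.07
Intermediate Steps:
√(√(14374 + 58*(-17 + 34)) + 22698) = √(√(14374 + 58*17) + 22698) = √(√(14374 + 986) + 22698) = √(√15360 + 22698) = √(32*√15 + 22698) = √(22698 + 32*√15)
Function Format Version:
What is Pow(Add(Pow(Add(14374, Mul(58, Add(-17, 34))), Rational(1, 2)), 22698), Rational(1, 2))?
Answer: Pow(Add(22698, Mul(32, Pow(15, Rational(1, 2)))), Rational(1, 2)) ≈ 151.07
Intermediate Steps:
Pow(Add(Pow(Add(14374, Mul(58, Add(-17, 34))), Rational(1, 2)), 22698), Rational(1, 2)) = Pow(Add(Pow(Add(14374, Mul(58, 17)), Rational(1, 2)), 22698), Rational(1, 2)) = Pow(Add(Pow(Add(14374, 986), Rational(1, 2)), 22698), Rational(1, 2)) = Pow(Add(Pow(15360, Rational(1, 2)), 22698), Rational(1, 2)) = Pow(Add(Mul(32, Pow(15, Rational(1, 2))), 22698), Rational(1, 2)) = Pow(Add(22698, Mul(32, Pow(15, Rational(1, 2)))), Rational(1, 2))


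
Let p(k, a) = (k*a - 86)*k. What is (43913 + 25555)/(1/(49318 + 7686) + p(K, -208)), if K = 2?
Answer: -3959953872/57232015 ≈ -69.191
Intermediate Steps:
p(k, a) = k*(-86 + a*k) (p(k, a) = (a*k - 86)*k = (-86 + a*k)*k = k*(-86 + a*k))
(43913 + 25555)/(1/(49318 + 7686) + p(K, -208)) = (43913 + 25555)/(1/(49318 + 7686) + 2*(-86 - 208*2)) = 69468/(1/57004 + 2*(-86 - 416)) = 69468/(1/57004 + 2*(-502)) = 69468/(1/57004 - 1004) = 69468/(-57232015/57004) = 69468*(-57004/57232015) = -3959953872/57232015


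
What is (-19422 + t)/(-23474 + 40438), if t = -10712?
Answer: -15067/8482 ≈ -1.7764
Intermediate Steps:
(-19422 + t)/(-23474 + 40438) = (-19422 - 10712)/(-23474 + 40438) = -30134/16964 = -30134*1/16964 = -15067/8482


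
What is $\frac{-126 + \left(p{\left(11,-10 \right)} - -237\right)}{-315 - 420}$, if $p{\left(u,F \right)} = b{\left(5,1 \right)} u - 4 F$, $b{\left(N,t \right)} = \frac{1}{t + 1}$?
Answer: $- \frac{313}{1470} \approx -0.21293$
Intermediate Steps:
$b{\left(N,t \right)} = \frac{1}{1 + t}$
$p{\left(u,F \right)} = \frac{u}{2} - 4 F$ ($p{\left(u,F \right)} = \frac{u}{1 + 1} - 4 F = \frac{u}{2} - 4 F$)
$\frac{-126 + \left(p{\left(11,-10 \right)} - -237\right)}{-315 - 420} = \frac{-126 + \left(\left(\frac{1}{2} \cdot 11 - -40\right) - -237\right)}{-315 - 420} = \frac{-126 + \left(\left(\frac{11}{2} + 40\right) + 237\right)}{-735} = \left(-126 + \left(\frac{91}{2} + 237\right)\right) \left(- \frac{1}{735}\right) = \left(-126 + \frac{565}{2}\right) \left(- \frac{1}{735}\right) = \frac{313}{2} \left(- \frac{1}{735}\right) = - \frac{313}{1470}$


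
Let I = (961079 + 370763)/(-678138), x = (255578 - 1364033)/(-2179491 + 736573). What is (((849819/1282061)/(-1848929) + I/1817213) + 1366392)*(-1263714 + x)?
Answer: -606508774409751141440389966276856963480068/351247502368378205345300593829 ≈ -1.7267e+12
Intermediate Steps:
x = 1108455/1442918 (x = -1108455/(-1442918) = -1108455*(-1/1442918) = 1108455/1442918 ≈ 0.76820)
I = -665921/339069 (I = 1331842*(-1/678138) = -665921/339069 ≈ -1.9640)
(((849819/1282061)/(-1848929) + I/1817213) + 1366392)*(-1263714 + x) = (((849819/1282061)/(-1848929) - 665921/339069/1817213) + 1366392)*(-1263714 + 1108455/1442918) = (((849819*(1/1282061))*(-1/1848929) - 665921/339069*1/1817213) + 1366392)*(-1823434568997/1442918) = (((849819/1282061)*(-1/1848929) - 665921/616160594697) + 1366392)*(-1823434568997/1442918) = ((-849819/2370439762669 - 665921/616160594697) + 1366392)*(-1823434568997/1442918) = (-2102150597621112992/1460571573859546579966293 + 1366392)*(-1823434568997/1442918) = (1995713313946991419895681911864/1460571573859546579966293)*(-1823434568997/1442918) = -606508774409751141440389966276856963480068/351247502368378205345300593829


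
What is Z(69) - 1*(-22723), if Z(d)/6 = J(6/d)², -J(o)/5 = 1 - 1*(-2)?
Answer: 24073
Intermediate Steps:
J(o) = -15 (J(o) = -5*(1 - 1*(-2)) = -5*(1 + 2) = -5*3 = -15)
Z(d) = 1350 (Z(d) = 6*(-15)² = 6*225 = 1350)
Z(69) - 1*(-22723) = 1350 - 1*(-22723) = 1350 + 22723 = 24073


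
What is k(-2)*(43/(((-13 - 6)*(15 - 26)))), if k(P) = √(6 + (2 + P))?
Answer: 43*√6/209 ≈ 0.50396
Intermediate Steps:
k(P) = √(8 + P)
k(-2)*(43/(((-13 - 6)*(15 - 26)))) = √(8 - 2)*(43/(((-13 - 6)*(15 - 26)))) = √6*(43/((-19*(-11)))) = √6*(43/209) = 43*√6/209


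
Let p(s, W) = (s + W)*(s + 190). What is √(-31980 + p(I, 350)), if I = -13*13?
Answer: 3*I*√3131 ≈ 167.87*I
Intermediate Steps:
I = -169
p(s, W) = (190 + s)*(W + s) (p(s, W) = (W + s)*(190 + s) = (190 + s)*(W + s))
√(-31980 + p(I, 350)) = √(-31980 + ((-169)² + 190*350 + 190*(-169) + 350*(-169))) = √(-31980 + (28561 + 66500 - 32110 - 59150)) = √(-31980 + 3801) = √(-28179) = 3*I*√3131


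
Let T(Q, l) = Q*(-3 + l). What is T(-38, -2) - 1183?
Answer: -993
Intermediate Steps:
T(-38, -2) - 1183 = -38*(-3 - 2) - 1183 = -38*(-5) - 1183 = 190 - 1183 = -993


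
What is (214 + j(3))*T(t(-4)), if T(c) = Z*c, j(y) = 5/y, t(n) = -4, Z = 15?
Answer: -12940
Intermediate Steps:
T(c) = 15*c
(214 + j(3))*T(t(-4)) = (214 + 5/3)*(15*(-4)) = (214 + 5*(⅓))*(-60) = (214 + 5/3)*(-60) = (647/3)*(-60) = -12940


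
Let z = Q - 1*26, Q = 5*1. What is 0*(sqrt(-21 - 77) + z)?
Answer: 0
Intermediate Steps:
Q = 5
z = -21 (z = 5 - 1*26 = 5 - 26 = -21)
0*(sqrt(-21 - 77) + z) = 0*(sqrt(-21 - 77) - 21) = 0*(sqrt(-98) - 21) = 0*(7*I*sqrt(2) - 21) = 0*(-21 + 7*I*sqrt(2)) = 0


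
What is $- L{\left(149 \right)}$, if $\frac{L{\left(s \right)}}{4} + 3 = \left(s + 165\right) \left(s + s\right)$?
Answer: $-374276$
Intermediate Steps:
$L{\left(s \right)} = -12 + 8 s \left(165 + s\right)$ ($L{\left(s \right)} = -12 + 4 \left(s + 165\right) \left(s + s\right) = -12 + 4 \left(165 + s\right) 2 s = -12 + 4 \cdot 2 s \left(165 + s\right) = -12 + 8 s \left(165 + s\right)$)
$- L{\left(149 \right)} = - (-12 + 8 \cdot 149^{2} + 1320 \cdot 149) = - (-12 + 8 \cdot 22201 + 196680) = - (-12 + 177608 + 196680) = \left(-1\right) 374276 = -374276$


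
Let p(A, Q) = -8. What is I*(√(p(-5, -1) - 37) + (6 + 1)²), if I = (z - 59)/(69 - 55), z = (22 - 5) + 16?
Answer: -91 - 39*I*√5/7 ≈ -91.0 - 12.458*I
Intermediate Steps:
z = 33 (z = 17 + 16 = 33)
I = -13/7 (I = (33 - 59)/(69 - 55) = -26/14 = -26*1/14 = -13/7 ≈ -1.8571)
I*(√(p(-5, -1) - 37) + (6 + 1)²) = -13*(√(-8 - 37) + (6 + 1)²)/7 = -13*(√(-45) + 7²)/7 = -13*(3*I*√5 + 49)/7 = -13*(49 + 3*I*√5)/7 = -91 - 39*I*√5/7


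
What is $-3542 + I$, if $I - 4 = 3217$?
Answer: $-321$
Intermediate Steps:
$I = 3221$ ($I = 4 + 3217 = 3221$)
$-3542 + I = -3542 + 3221 = -321$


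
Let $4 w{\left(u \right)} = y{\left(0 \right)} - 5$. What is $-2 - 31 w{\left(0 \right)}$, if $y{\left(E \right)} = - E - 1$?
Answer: $\frac{89}{2} \approx 44.5$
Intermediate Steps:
$y{\left(E \right)} = -1 - E$
$w{\left(u \right)} = - \frac{3}{2}$ ($w{\left(u \right)} = \frac{\left(-1 - 0\right) - 5}{4} = \frac{\left(-1 + 0\right) - 5}{4} = \frac{-1 - 5}{4} = \frac{1}{4} \left(-6\right) = - \frac{3}{2}$)
$-2 - 31 w{\left(0 \right)} = -2 - - \frac{93}{2} = -2 + \frac{93}{2} = \frac{89}{2}$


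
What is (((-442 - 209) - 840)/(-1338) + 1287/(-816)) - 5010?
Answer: -303914635/60656 ≈ -5010.5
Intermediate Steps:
(((-442 - 209) - 840)/(-1338) + 1287/(-816)) - 5010 = ((-651 - 840)*(-1/1338) + 1287*(-1/816)) - 5010 = (-1491*(-1/1338) - 429/272) - 5010 = (497/446 - 429/272) - 5010 = -28075/60656 - 5010 = -303914635/60656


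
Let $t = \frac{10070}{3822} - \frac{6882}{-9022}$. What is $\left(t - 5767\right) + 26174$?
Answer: $\frac{13534481591}{663117} \approx 20410.0$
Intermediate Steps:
$t = \frac{2252972}{663117}$ ($t = 10070 \cdot \frac{1}{3822} - - \frac{3441}{4511} = \frac{5035}{1911} + \frac{3441}{4511} = \frac{2252972}{663117} \approx 3.3975$)
$\left(t - 5767\right) + 26174 = \left(\frac{2252972}{663117} - 5767\right) + 26174 = - \frac{3821942767}{663117} + 26174 = \frac{13534481591}{663117}$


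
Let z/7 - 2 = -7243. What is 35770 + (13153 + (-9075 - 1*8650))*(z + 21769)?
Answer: 132248866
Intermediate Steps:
z = -50687 (z = 14 + 7*(-7243) = 14 - 50701 = -50687)
35770 + (13153 + (-9075 - 1*8650))*(z + 21769) = 35770 + (13153 + (-9075 - 1*8650))*(-50687 + 21769) = 35770 + (13153 + (-9075 - 8650))*(-28918) = 35770 + (13153 - 17725)*(-28918) = 35770 - 4572*(-28918) = 35770 + 132213096 = 132248866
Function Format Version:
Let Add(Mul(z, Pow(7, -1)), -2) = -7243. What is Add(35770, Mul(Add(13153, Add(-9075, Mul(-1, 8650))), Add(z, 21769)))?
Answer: 132248866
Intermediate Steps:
z = -50687 (z = Add(14, Mul(7, -7243)) = Add(14, -50701) = -50687)
Add(35770, Mul(Add(13153, Add(-9075, Mul(-1, 8650))), Add(z, 21769))) = Add(35770, Mul(Add(13153, Add(-9075, Mul(-1, 8650))), Add(-50687, 21769))) = Add(35770, Mul(Add(13153, Add(-9075, -8650)), -28918)) = Add(35770, Mul(Add(13153, -17725), -28918)) = Add(35770, Mul(-4572, -28918)) = Add(35770, 132213096) = 132248866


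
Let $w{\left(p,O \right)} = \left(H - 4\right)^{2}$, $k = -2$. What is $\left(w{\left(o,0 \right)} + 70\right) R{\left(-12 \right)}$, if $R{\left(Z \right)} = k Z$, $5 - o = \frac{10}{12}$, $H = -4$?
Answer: $3216$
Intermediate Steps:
$o = \frac{25}{6}$ ($o = 5 - \frac{10}{12} = 5 - 10 \cdot \frac{1}{12} = 5 - \frac{5}{6} = \frac{25}{6} \approx 4.1667$)
$w{\left(p,O \right)} = 64$ ($w{\left(p,O \right)} = \left(-4 - 4\right)^{2} = \left(-8\right)^{2} = 64$)
$R{\left(Z \right)} = - 2 Z$
$\left(w{\left(o,0 \right)} + 70\right) R{\left(-12 \right)} = \left(64 + 70\right) \left(\left(-2\right) \left(-12\right)\right) = 134 \cdot 24 = 3216$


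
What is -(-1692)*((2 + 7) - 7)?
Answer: 3384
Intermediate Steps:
-(-1692)*((2 + 7) - 7) = -(-1692)*(9 - 7) = -(-1692)*2 = -141*(-24) = 3384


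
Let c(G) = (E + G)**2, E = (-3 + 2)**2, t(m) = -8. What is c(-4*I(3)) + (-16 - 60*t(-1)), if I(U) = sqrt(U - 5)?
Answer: 433 - 8*I*sqrt(2) ≈ 433.0 - 11.314*I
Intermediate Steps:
E = 1 (E = (-1)**2 = 1)
I(U) = sqrt(-5 + U)
c(G) = (1 + G)**2
c(-4*I(3)) + (-16 - 60*t(-1)) = (1 - 4*sqrt(-5 + 3))**2 + (-16 - 60*(-8)) = (1 - 4*I*sqrt(2))**2 + (-16 + 480) = (1 - 4*I*sqrt(2))**2 + 464 = 464 + (1 - 4*I*sqrt(2))**2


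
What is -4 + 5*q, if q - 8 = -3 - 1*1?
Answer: 16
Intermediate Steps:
q = 4 (q = 8 + (-3 - 1*1) = 8 + (-3 - 1) = 8 - 4 = 4)
-4 + 5*q = -4 + 5*4 = -4 + 20 = 16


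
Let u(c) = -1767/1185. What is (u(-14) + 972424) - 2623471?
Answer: -652164154/395 ≈ -1.6510e+6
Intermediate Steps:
u(c) = -589/395 (u(c) = -1767*1/1185 = -589/395)
(u(-14) + 972424) - 2623471 = (-589/395 + 972424) - 2623471 = 384106891/395 - 2623471 = -652164154/395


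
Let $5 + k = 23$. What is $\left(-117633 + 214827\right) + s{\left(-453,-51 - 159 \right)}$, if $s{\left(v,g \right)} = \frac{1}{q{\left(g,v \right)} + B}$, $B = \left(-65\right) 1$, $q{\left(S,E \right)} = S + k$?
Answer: $\frac{24978857}{257} \approx 97194.0$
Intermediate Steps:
$k = 18$ ($k = -5 + 23 = 18$)
$q{\left(S,E \right)} = 18 + S$ ($q{\left(S,E \right)} = S + 18 = 18 + S$)
$B = -65$
$s{\left(v,g \right)} = \frac{1}{-47 + g}$ ($s{\left(v,g \right)} = \frac{1}{\left(18 + g\right) - 65} = \frac{1}{-47 + g}$)
$\left(-117633 + 214827\right) + s{\left(-453,-51 - 159 \right)} = \left(-117633 + 214827\right) + \frac{1}{-47 - 210} = 97194 + \frac{1}{-47 - 210} = 97194 + \frac{1}{-257} = 97194 - \frac{1}{257} = \frac{24978857}{257}$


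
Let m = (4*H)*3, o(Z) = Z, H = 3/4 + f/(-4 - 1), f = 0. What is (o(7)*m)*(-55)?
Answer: -3465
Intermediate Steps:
H = 3/4 (H = 3/4 + 0/(-4 - 1) = 3*(1/4) + 0/(-5) = 3/4 + 0*(-1/5) = 3/4 + 0 = 3/4 ≈ 0.75000)
m = 9 (m = (4*(3/4))*3 = 3*3 = 9)
(o(7)*m)*(-55) = (7*9)*(-55) = 63*(-55) = -3465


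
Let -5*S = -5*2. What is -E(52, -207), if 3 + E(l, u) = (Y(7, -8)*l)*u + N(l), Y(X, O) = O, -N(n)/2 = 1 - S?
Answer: -86111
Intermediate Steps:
S = 2 (S = -(-1)*2 = -1/5*(-10) = 2)
N(n) = 2 (N(n) = -2*(1 - 1*2) = -2*(1 - 2) = -2*(-1) = 2)
E(l, u) = -1 - 8*l*u (E(l, u) = -3 + ((-8*l)*u + 2) = -3 + (-8*l*u + 2) = -3 + (2 - 8*l*u) = -1 - 8*l*u)
-E(52, -207) = -(-1 - 8*52*(-207)) = -(-1 + 86112) = -1*86111 = -86111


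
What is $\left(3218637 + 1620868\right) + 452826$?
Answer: $5292331$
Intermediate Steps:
$\left(3218637 + 1620868\right) + 452826 = 4839505 + 452826 = 5292331$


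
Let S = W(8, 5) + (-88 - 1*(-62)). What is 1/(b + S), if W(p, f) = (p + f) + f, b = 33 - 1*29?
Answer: -¼ ≈ -0.25000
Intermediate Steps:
b = 4 (b = 33 - 29 = 4)
W(p, f) = p + 2*f (W(p, f) = (f + p) + f = p + 2*f)
S = -8 (S = (8 + 2*5) + (-88 - 1*(-62)) = (8 + 10) + (-88 + 62) = 18 - 26 = -8)
1/(b + S) = 1/(4 - 8) = 1/(-4) = -¼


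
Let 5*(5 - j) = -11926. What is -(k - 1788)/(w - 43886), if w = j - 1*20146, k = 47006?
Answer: 226090/308209 ≈ 0.73356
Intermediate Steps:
j = 11951/5 (j = 5 - 1/5*(-11926) = 5 + 11926/5 = 11951/5 ≈ 2390.2)
w = -88779/5 (w = 11951/5 - 1*20146 = 11951/5 - 20146 = -88779/5 ≈ -17756.)
-(k - 1788)/(w - 43886) = -(47006 - 1788)/(-88779/5 - 43886) = -45218/(-308209/5) = -45218*(-5)/308209 = -1*(-226090/308209) = 226090/308209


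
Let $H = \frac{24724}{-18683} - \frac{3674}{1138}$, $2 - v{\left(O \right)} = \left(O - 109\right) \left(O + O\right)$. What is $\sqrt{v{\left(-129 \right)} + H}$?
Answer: $\frac{i \sqrt{141623848352482163}}{1518661} \approx 247.8 i$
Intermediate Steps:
$v{\left(O \right)} = 2 - 2 O \left(-109 + O\right)$ ($v{\left(O \right)} = 2 - \left(O - 109\right) \left(O + O\right) = 2 - \left(-109 + O\right) 2 O = 2 - 2 O \left(-109 + O\right)$)
$H = - \frac{6912661}{1518661}$ ($H = 24724 \left(- \frac{1}{18683}\right) - \frac{1837}{569} = - \frac{3532}{2669} - \frac{1837}{569} = - \frac{6912661}{1518661} \approx -4.5518$)
$\sqrt{v{\left(-129 \right)} + H} = \sqrt{\left(2 - 2 \left(-129\right)^{2} + 218 \left(-129\right)\right) - \frac{6912661}{1518661}} = \sqrt{\left(2 - 33282 - 28122\right) - \frac{6912661}{1518661}} = \sqrt{-61402 - \frac{6912661}{1518661}} = \sqrt{- \frac{93255735383}{1518661}} = \frac{i \sqrt{141623848352482163}}{1518661}$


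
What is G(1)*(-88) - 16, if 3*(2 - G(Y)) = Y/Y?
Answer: -488/3 ≈ -162.67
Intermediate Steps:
G(Y) = 5/3 (G(Y) = 2 - Y/(3*Y) = 2 - ⅓*1 = 2 - ⅓ = 5/3)
G(1)*(-88) - 16 = (5/3)*(-88) - 16 = -440/3 - 16 = -488/3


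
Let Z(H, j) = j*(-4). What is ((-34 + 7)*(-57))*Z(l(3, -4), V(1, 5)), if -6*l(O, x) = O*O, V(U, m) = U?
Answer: -6156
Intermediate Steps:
l(O, x) = -O²/6 (l(O, x) = -O*O/6 = -O²/6)
Z(H, j) = -4*j
((-34 + 7)*(-57))*Z(l(3, -4), V(1, 5)) = ((-34 + 7)*(-57))*(-4*1) = -27*(-57)*(-4) = 1539*(-4) = -6156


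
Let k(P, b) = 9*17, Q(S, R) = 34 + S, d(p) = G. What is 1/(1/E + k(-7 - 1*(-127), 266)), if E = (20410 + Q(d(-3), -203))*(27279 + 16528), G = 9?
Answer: 895984571/137085639364 ≈ 0.0065359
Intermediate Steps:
d(p) = 9
k(P, b) = 153
E = 895984571 (E = (20410 + (34 + 9))*(27279 + 16528) = (20410 + 43)*43807 = 20453*43807 = 895984571)
1/(1/E + k(-7 - 1*(-127), 266)) = 1/(1/895984571 + 153) = 1/(137085639364/895984571) = 895984571/137085639364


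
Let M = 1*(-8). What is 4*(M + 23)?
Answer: 60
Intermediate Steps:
M = -8
4*(M + 23) = 4*(-8 + 23) = 4*15 = 60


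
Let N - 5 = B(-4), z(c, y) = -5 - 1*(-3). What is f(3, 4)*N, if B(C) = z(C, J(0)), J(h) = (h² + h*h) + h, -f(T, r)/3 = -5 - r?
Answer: 81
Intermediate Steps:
f(T, r) = 15 + 3*r (f(T, r) = -3*(-5 - r) = 15 + 3*r)
J(h) = h + 2*h² (J(h) = (h² + h²) + h = 2*h² + h = h + 2*h²)
z(c, y) = -2 (z(c, y) = -5 + 3 = -2)
B(C) = -2
N = 3 (N = 5 - 2 = 3)
f(3, 4)*N = (15 + 3*4)*3 = (15 + 12)*3 = 27*3 = 81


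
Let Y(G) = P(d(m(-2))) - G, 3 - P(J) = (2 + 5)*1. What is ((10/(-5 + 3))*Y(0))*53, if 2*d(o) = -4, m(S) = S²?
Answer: 1060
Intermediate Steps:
d(o) = -2 (d(o) = (½)*(-4) = -2)
P(J) = -4 (P(J) = 3 - (2 + 5) = 3 - 7 = -4)
Y(G) = -4 - G
((10/(-5 + 3))*Y(0))*53 = ((10/(-5 + 3))*(-4 - 1*0))*53 = ((10/(-2))*(-4 + 0))*53 = ((10*(-½))*(-4))*53 = -5*(-4)*53 = 20*53 = 1060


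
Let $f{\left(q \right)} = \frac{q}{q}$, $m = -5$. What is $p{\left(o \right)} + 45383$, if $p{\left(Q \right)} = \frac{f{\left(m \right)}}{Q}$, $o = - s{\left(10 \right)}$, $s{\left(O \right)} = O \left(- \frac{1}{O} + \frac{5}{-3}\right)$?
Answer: $\frac{2405302}{53} \approx 45383.0$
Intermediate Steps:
$f{\left(q \right)} = 1$
$s{\left(O \right)} = O \left(- \frac{5}{3} - \frac{1}{O}\right)$ ($s{\left(O \right)} = O \left(- \frac{1}{O} + 5 \left(- \frac{1}{3}\right)\right) = O \left(- \frac{1}{O} - \frac{5}{3}\right) = O \left(- \frac{5}{3} - \frac{1}{O}\right)$)
$o = \frac{53}{3}$ ($o = - (-1 - \frac{50}{3}) = \left(-1\right) \left(- \frac{53}{3}\right) = \frac{53}{3} \approx 17.667$)
$p{\left(Q \right)} = \frac{1}{Q}$ ($p{\left(Q \right)} = 1 \frac{1}{Q} = \frac{1}{Q}$)
$p{\left(o \right)} + 45383 = \frac{1}{\frac{53}{3}} + 45383 = \frac{3}{53} + 45383 = \frac{2405302}{53}$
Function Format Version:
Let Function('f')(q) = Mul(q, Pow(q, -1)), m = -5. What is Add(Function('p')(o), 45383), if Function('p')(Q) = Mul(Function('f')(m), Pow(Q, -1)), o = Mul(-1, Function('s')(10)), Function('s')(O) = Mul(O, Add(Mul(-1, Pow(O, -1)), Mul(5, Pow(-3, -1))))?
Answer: Rational(2405302, 53) ≈ 45383.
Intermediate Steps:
Function('f')(q) = 1
Function('s')(O) = Mul(O, Add(Rational(-5, 3), Mul(-1, Pow(O, -1)))) (Function('s')(O) = Mul(O, Add(Mul(-1, Pow(O, -1)), Mul(5, Rational(-1, 3)))) = Mul(O, Add(Mul(-1, Pow(O, -1)), Rational(-5, 3))) = Mul(O, Add(Rational(-5, 3), Mul(-1, Pow(O, -1)))))
o = Rational(53, 3) (o = Mul(-1, Add(-1, Mul(Rational(-5, 3), 10))) = Mul(-1, Add(-1, Rational(-50, 3))) = Mul(-1, Rational(-53, 3)) = Rational(53, 3) ≈ 17.667)
Function('p')(Q) = Pow(Q, -1) (Function('p')(Q) = Mul(1, Pow(Q, -1)) = Pow(Q, -1))
Add(Function('p')(o), 45383) = Add(Pow(Rational(53, 3), -1), 45383) = Add(Rational(3, 53), 45383) = Rational(2405302, 53)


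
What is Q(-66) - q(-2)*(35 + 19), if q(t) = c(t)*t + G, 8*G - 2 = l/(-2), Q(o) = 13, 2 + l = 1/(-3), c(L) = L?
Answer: -1795/8 ≈ -224.38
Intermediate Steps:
l = -7/3 (l = -2 + 1/(-3) = -2 - 1/3 = -7/3 ≈ -2.3333)
G = 19/48 (G = 1/4 + (-7/3/(-2))/8 = 1/4 + (-7/3*(-1/2))/8 = 1/4 + (1/8)*(7/6) = 1/4 + 7/48 = 19/48 ≈ 0.39583)
q(t) = 19/48 + t**2 (q(t) = t*t + 19/48 = t**2 + 19/48 = 19/48 + t**2)
Q(-66) - q(-2)*(35 + 19) = 13 - (19/48 + (-2)**2)*(35 + 19) = 13 - (19/48 + 4)*54 = 13 - 211*54/48 = 13 - 1*1899/8 = 13 - 1899/8 = -1795/8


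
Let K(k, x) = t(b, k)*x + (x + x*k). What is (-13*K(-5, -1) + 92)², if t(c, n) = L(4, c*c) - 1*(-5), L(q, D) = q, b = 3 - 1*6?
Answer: 24649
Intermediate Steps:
b = -3 (b = 3 - 6 = -3)
t(c, n) = 9 (t(c, n) = 4 - 1*(-5) = 4 + 5 = 9)
K(k, x) = 10*x + k*x (K(k, x) = 9*x + (x + x*k) = 9*x + (x + k*x) = 10*x + k*x)
(-13*K(-5, -1) + 92)² = (-(-13)*(10 - 5) + 92)² = (-(-13)*5 + 92)² = (-13*(-5) + 92)² = (65 + 92)² = 157² = 24649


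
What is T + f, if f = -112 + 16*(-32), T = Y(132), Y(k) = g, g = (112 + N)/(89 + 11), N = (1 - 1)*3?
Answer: -15572/25 ≈ -622.88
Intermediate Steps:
N = 0 (N = 0*3 = 0)
g = 28/25 (g = (112 + 0)/(89 + 11) = 112/100 = 112*(1/100) = 28/25 ≈ 1.1200)
Y(k) = 28/25
T = 28/25 ≈ 1.1200
f = -624 (f = -112 - 512 = -624)
T + f = 28/25 - 624 = -15572/25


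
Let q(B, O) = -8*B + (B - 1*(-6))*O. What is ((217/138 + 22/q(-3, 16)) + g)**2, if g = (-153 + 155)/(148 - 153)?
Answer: 37442161/17139600 ≈ 2.1845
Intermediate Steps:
g = -2/5 (g = 2/(-5) = 2*(-1/5) = -2/5 ≈ -0.40000)
q(B, O) = -8*B + O*(6 + B) (q(B, O) = -8*B + (B + 6)*O = -8*B + (6 + B)*O = -8*B + O*(6 + B))
((217/138 + 22/q(-3, 16)) + g)**2 = ((217/138 + 22/(-8*(-3) + 6*16 - 3*16)) - 2/5)**2 = ((217*(1/138) + 22/(24 + 96 - 48)) - 2/5)**2 = ((217/138 + 22/72) - 2/5)**2 = ((217/138 + 22*(1/72)) - 2/5)**2 = ((217/138 + 11/36) - 2/5)**2 = (1555/828 - 2/5)**2 = (6119/4140)**2 = 37442161/17139600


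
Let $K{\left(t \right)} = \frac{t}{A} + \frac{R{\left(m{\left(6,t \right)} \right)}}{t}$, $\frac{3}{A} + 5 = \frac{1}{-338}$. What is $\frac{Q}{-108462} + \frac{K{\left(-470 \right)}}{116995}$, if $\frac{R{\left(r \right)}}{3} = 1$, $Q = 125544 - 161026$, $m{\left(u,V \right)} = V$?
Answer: $\frac{56080599279961}{167987985589450} \approx 0.33384$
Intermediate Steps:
$Q = -35482$ ($Q = 125544 - 161026 = -35482$)
$R{\left(r \right)} = 3$ ($R{\left(r \right)} = 3 \cdot 1 = 3$)
$A = - \frac{1014}{1691}$ ($A = \frac{3}{-5 + \frac{1}{-338}} = \frac{3}{-5 - \frac{1}{338}} = \frac{3}{- \frac{1691}{338}} = 3 \left(- \frac{338}{1691}\right) = - \frac{1014}{1691} \approx -0.59965$)
$K{\left(t \right)} = \frac{3}{t} - \frac{1691 t}{1014}$ ($K{\left(t \right)} = \frac{t}{- \frac{1014}{1691}} + \frac{3}{t} = t \left(- \frac{1691}{1014}\right) + \frac{3}{t} = - \frac{1691 t}{1014} + \frac{3}{t} = \frac{3}{t} - \frac{1691 t}{1014}$)
$\frac{Q}{-108462} + \frac{K{\left(-470 \right)}}{116995} = - \frac{35482}{-108462} + \frac{\frac{3}{-470} - - \frac{397385}{507}}{116995} = \left(-35482\right) \left(- \frac{1}{108462}\right) + \left(3 \left(- \frac{1}{470}\right) + \frac{397385}{507}\right) \frac{1}{116995} = \frac{17741}{54231} + \left(- \frac{3}{470} + \frac{397385}{507}\right) \frac{1}{116995} = \frac{17741}{54231} + \frac{186769429}{238290} \cdot \frac{1}{116995} = \frac{17741}{54231} + \frac{186769429}{27878738550} = \frac{56080599279961}{167987985589450}$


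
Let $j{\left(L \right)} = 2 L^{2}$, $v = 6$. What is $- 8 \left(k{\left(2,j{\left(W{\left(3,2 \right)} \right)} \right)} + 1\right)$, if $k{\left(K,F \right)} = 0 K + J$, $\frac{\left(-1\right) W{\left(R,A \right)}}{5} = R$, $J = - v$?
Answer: $40$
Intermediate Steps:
$J = -6$ ($J = \left(-1\right) 6 = -6$)
$W{\left(R,A \right)} = - 5 R$
$k{\left(K,F \right)} = -6$ ($k{\left(K,F \right)} = 0 K - 6 = 0 - 6 = -6$)
$- 8 \left(k{\left(2,j{\left(W{\left(3,2 \right)} \right)} \right)} + 1\right) = - 8 \left(-6 + 1\right) = \left(-8\right) \left(-5\right) = 40$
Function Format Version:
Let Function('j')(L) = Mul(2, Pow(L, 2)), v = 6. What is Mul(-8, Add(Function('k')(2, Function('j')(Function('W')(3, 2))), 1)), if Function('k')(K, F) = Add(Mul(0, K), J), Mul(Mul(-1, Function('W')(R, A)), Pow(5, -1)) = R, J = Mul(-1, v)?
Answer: 40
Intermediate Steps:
J = -6 (J = Mul(-1, 6) = -6)
Function('W')(R, A) = Mul(-5, R)
Function('k')(K, F) = -6 (Function('k')(K, F) = Add(Mul(0, K), -6) = Add(0, -6) = -6)
Mul(-8, Add(Function('k')(2, Function('j')(Function('W')(3, 2))), 1)) = Mul(-8, Add(-6, 1)) = Mul(-8, -5) = 40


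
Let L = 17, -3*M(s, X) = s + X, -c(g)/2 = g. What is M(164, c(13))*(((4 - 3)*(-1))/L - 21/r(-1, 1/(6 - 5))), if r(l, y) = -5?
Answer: -16192/85 ≈ -190.49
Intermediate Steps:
c(g) = -2*g
M(s, X) = -X/3 - s/3 (M(s, X) = -(s + X)/3 = -(X + s)/3 = -X/3 - s/3)
M(164, c(13))*(((4 - 3)*(-1))/L - 21/r(-1, 1/(6 - 5))) = (-(-2)*13/3 - ⅓*164)*(((4 - 3)*(-1))/17 - 21/(-5)) = (-⅓*(-26) - 164/3)*((1*(-1))*(1/17) - 21*(-⅕)) = (26/3 - 164/3)*(-1*1/17 + 21/5) = -46*(-1/17 + 21/5) = -46*352/85 = -16192/85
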